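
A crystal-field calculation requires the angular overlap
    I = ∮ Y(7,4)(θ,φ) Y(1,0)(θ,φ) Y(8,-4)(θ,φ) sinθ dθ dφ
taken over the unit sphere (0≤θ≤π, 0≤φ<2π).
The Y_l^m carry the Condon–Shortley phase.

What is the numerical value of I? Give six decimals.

0.211986

Rules hold: Σm=0, L=16 even, 6≤8≤8.
N = 15·3·17 = 765
Δ = 0!·14!·2!/17! = 1/2040
Racah Σ t=0..0: t=0:+1/25401600 = 1/25401600
⇒ 3j(7 1 8; 0 0 0)² = 8/255, sgn +1
Racah Σ t=0..0: t=0:+1/239500800 = 1/239500800
⇒ 3j(7 1 8; 4 0 -4)² = 2/85, sgn +1
4πI² = N·(3j₀)²·(3jₘ)² = 48/85
I = +1·√(0.564706/4π) = 0.21198553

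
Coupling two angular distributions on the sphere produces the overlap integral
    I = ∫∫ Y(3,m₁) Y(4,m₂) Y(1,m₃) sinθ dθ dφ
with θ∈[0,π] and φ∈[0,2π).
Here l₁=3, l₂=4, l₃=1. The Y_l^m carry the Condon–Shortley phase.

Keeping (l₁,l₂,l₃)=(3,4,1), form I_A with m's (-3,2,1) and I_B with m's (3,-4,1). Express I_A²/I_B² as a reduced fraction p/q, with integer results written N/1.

l's match ⇒ only the (l;m) 3-j factors differ between A and B.
A: triangle coeff Δ(3,4,1) = 1/252; Σ_t [6,6]: t=6:+1/1440 = 1/1440; (3j)²=1/252 [(3 4 1; -3 2 1)], sign=+1
B: triangle coeff Δ(3,4,1) = 1/252; Σ_t [0,0]: t=0:+1/1440 = 1/1440; (3j)²=1/9 [(3 4 1; 3 -4 1)], sign=+1
I_A²/I_B² = (1/252)/(1/9) = 1/28

1/28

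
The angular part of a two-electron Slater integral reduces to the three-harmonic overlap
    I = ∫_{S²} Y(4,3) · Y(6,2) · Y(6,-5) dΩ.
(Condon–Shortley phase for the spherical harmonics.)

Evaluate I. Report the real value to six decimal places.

m-sum 0 ✓  L=16 even ✓  2≤6≤10 ✓
Π(2lᵢ+1) = 9×13×13 = 1521
triangle coeff Δ(4,6,6) = 1/15315300
Σ_t [0,4]: t=0:+1/829440 t=1:−1/25920 t=2:+1/9216 t=3:−1/25920 t=4:+1/829440 = 7/207360
(3j)²=28/2431 [(4 6 6; 0 0 0)], sign=+1
Σ_t [0,1]: t=0:+1/5806080 t=1:−1/725760 = -1/829440
(3j)²=49/2652 [(4 6 6; 3 2 -5)], sign=+1
⇒ 4πI² = 1029/3179
I = (+1)√(1029/3179/(4π)) = 0.16049352

0.160494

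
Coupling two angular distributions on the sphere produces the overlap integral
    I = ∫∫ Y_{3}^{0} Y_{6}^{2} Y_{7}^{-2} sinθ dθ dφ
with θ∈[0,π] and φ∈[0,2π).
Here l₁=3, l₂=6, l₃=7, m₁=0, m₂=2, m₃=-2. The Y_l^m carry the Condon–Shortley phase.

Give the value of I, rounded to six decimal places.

0.080527

Rules hold: Σm=0, L=16 even, 3≤7≤9.
N = 7·13·15 = 1365
Δ = 2!·4!·10!/17! = 1/2042040
Racah Σ t=0..2: t=0:+1/207360 t=1:−1/57600 t=2:+1/207360 = -1/129600
⇒ 3j(3 6 7; 0 0 0)² = 168/12155, sgn +1
Racah Σ t=0..2: t=0:+1/967680 t=1:−1/120960 t=2:+1/207360 = -1/414720
⇒ 3j(3 6 7; 0 2 -2)² = 21/4862, sgn +1
4πI² = N·(3j₀)²·(3jₘ)² = 37044/454597
I = +1·√(0.0814876/4π) = 0.08052685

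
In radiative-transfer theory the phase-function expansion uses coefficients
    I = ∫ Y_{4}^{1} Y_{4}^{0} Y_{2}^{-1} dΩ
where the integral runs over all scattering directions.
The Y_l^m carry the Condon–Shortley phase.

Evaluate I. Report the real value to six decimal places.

-0.044869

Checks pass: Σm=0; 10 even; l₃=2∈[0,8].
(2·4+1)(2·4+1)(2·2+1) = 405
Δ: 6! 2! 2! / 11! → 1/13860
sum: t=2:+1/192 t=3:−1/36 t=4:+1/192 = -5/288
3j²(4 4 2; 0 0 0) = Δ·Π!·Σ² = 20/693  (sign -1)
sum: t=2:+1/96 t=3:−1/72 = -1/288
3j²(4 4 2; 1 0 -1) = Δ·Π!·Σ² = 1/462  (sign +1)
combine: 4πI² = 405·20/693·1/462 = 150/5929
take √, sign -1: I = -0.04486937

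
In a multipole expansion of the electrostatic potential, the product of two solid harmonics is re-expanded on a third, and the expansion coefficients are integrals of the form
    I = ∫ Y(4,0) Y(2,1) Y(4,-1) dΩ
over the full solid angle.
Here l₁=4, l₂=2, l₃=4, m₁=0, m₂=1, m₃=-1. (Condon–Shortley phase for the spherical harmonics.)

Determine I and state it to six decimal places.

Rules hold: Σm=0, L=10 even, 2≤4≤6.
N = 9·5·9 = 405
Δ = 2!·6!·2!/11! = 1/13860
Racah Σ t=0..2: t=0:+1/192 t=1:−1/36 t=2:+1/192 = -5/288
⇒ 3j(4 2 4; 0 0 0)² = 20/693, sgn -1
Racah Σ t=1..2: t=1:−1/72 t=2:+1/96 = -1/288
⇒ 3j(4 2 4; 0 1 -1)² = 1/462, sgn +1
4πI² = N·(3j₀)²·(3jₘ)² = 150/5929
I = -1·√(0.0252994/4π) = -0.04486937

-0.044869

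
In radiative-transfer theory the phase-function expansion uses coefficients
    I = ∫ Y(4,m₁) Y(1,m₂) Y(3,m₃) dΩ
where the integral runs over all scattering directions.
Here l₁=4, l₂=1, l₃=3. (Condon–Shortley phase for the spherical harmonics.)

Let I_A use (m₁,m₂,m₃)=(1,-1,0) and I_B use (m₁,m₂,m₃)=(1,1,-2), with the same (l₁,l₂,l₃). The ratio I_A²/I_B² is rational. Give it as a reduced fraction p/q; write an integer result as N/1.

Shared (l₁,l₂,l₃)=(4,1,3): N and (l;000)² cancel in I_A²/I_B².
A: Δ = 2!·6!·0!/9! = 1/252; Racah Σ t=0..0: t=0:+1/72 = 1/72; ⇒ 3j(4 1 3; 1 -1 0)² = 5/126, sgn -1
B: Δ = 2!·6!·0!/9! = 1/252; Racah Σ t=2..2: t=2:+1/240 = 1/240; ⇒ 3j(4 1 3; 1 1 -2)² = 1/84, sgn -1
I_A²/I_B² = (5/126)/(1/84) = 10/3

10/3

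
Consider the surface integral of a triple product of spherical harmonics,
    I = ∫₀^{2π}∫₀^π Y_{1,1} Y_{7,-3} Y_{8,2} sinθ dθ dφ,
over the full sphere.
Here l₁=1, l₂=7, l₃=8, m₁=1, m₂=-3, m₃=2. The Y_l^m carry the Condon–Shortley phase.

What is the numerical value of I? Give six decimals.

0.118504

Checks pass: Σm=0; 16 even; l₃=8∈[6,8].
(2·1+1)(2·7+1)(2·8+1) = 765
Δ: 0! 2! 14! / 17! → 1/2040
sum: t=0:+1/25401600 = 1/25401600
3j²(1 7 8; 0 0 0) = Δ·Π!·Σ² = 8/255  (sign +1)
sum: t=0:+1/174182400 = 1/174182400
3j²(1 7 8; 1 -3 2) = Δ·Π!·Σ² = 1/136  (sign +1)
combine: 4πI² = 765·8/255·1/136 = 3/17
take √, sign +1: I = 0.11850352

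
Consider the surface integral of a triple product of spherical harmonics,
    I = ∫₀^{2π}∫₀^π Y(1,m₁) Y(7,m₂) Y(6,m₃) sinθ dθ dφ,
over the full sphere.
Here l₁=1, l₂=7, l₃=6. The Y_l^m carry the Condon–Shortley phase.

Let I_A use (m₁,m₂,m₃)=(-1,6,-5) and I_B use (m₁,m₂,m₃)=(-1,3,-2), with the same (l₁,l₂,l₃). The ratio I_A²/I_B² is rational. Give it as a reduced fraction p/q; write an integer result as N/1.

l's match ⇒ only the (l;m) 3-j factors differ between A and B.
A: triangle coeff Δ(1,7,6) = 1/1365; Σ_t [2,2]: t=2:+1/79833600 = 1/79833600; (3j)²=2/35 [(1 7 6; -1 6 -5)], sign=-1
B: triangle coeff Δ(1,7,6) = 1/1365; Σ_t [2,2]: t=2:+1/1935360 = 1/1935360; (3j)²=3/91 [(1 7 6; -1 3 -2)], sign=+1
I_A²/I_B² = (2/35)/(3/91) = 26/15

26/15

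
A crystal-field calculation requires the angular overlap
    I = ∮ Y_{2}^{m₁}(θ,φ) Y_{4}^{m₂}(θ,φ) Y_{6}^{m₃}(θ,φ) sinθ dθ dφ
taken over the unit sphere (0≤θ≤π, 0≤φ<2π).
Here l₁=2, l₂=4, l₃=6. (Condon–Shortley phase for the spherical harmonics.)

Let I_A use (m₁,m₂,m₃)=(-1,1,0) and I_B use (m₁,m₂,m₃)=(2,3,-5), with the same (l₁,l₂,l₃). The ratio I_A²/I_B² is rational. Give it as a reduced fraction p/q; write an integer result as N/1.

Shared (l₁,l₂,l₃)=(2,4,6): N and (l;000)² cancel in I_A²/I_B².
A: Δ = 0!·4!·8!/13! = 1/6435; Racah Σ t=0..0: t=0:+1/4320 = 1/4320; ⇒ 3j(2 4 6; -1 1 0)² = 8/429, sgn +1
B: Δ = 0!·4!·8!/13! = 1/6435; Racah Σ t=0..0: t=0:+1/120960 = 1/120960; ⇒ 3j(2 4 6; 2 3 -5)² = 2/39, sgn -1
I_A²/I_B² = (8/429)/(2/39) = 4/11

4/11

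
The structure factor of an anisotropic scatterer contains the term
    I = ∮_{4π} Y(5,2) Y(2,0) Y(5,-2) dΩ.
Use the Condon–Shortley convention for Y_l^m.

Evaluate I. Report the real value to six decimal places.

0.097044

m-sum 0 ✓  L=12 even ✓  3≤5≤7 ✓
Π(2lᵢ+1) = 11×5×11 = 605
triangle coeff Δ(5,2,5) = 1/38610
Σ_t [0,2]: t=0:+1/2880 t=1:−1/576 t=2:+1/2880 = -1/960
(3j)²=10/429 [(5 2 5; 0 0 0)], sign=+1
Σ_t [0,2]: t=0:+1/2880 t=1:−1/1440 t=2:+1/20160 = -1/3360
(3j)²=6/715 [(5 2 5; 2 0 -2)], sign=+1
⇒ 4πI² = 20/169
I = (+1)√(20/169/(4π)) = 0.09704356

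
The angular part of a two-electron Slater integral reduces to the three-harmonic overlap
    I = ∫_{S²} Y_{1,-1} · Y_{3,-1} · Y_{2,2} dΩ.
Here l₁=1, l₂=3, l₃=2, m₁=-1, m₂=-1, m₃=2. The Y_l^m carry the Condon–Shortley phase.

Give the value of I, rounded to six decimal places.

Rules hold: Σm=0, L=6 even, 2≤2≤4.
N = 3·7·5 = 105
Δ = 2!·0!·4!/7! = 1/105
Racah Σ t=1..1: t=1:−1/4 = -1/4
⇒ 3j(1 3 2; 0 0 0)² = 3/35, sgn -1
Racah Σ t=2..2: t=2:+1/48 = 1/48
⇒ 3j(1 3 2; -1 -1 2)² = 1/105, sgn +1
4πI² = N·(3j₀)²·(3jₘ)² = 3/35
I = -1·√(0.0857143/4π) = -0.08258890

-0.082589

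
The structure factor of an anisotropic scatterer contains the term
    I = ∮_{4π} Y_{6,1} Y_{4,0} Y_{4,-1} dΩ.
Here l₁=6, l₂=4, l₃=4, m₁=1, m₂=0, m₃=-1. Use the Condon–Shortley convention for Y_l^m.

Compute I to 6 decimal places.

Checks pass: Σm=0; 14 even; l₃=4∈[2,10].
(2·6+1)(2·4+1)(2·4+1) = 1053
Δ: 6! 6! 2! / 15! → 1/1261260
sum: t=2:+1/4608 t=3:−1/1296 t=4:+1/4608 = -7/20736
3j²(6 4 4; 0 0 0) = Δ·Π!·Σ² = 20/1287  (sign -1)
sum: t=2:+1/3456 t=3:−1/1728 t=4:+1/11520 = -7/34560
3j²(6 4 4; 1 0 -1) = Δ·Π!·Σ² = 7/858  (sign +1)
combine: 4πI² = 1053·20/1287·7/858 = 210/1573
take √, sign -1: I = -0.10307192

-0.103072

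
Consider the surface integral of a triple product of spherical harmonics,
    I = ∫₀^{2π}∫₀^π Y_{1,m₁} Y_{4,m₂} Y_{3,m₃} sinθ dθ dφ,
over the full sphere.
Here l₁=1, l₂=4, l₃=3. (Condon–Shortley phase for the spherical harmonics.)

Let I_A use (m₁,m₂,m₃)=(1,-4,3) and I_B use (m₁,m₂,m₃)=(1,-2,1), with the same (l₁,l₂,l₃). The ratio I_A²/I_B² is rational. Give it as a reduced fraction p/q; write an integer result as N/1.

l's match ⇒ only the (l;m) 3-j factors differ between A and B.
A: triangle coeff Δ(1,4,3) = 1/252; Σ_t [0,0]: t=0:+1/1440 = 1/1440; (3j)²=1/9 [(1 4 3; 1 -4 3)], sign=+1
B: triangle coeff Δ(1,4,3) = 1/252; Σ_t [0,0]: t=0:+1/96 = 1/96; (3j)²=5/84 [(1 4 3; 1 -2 1)], sign=+1
I_A²/I_B² = (1/9)/(5/84) = 28/15

28/15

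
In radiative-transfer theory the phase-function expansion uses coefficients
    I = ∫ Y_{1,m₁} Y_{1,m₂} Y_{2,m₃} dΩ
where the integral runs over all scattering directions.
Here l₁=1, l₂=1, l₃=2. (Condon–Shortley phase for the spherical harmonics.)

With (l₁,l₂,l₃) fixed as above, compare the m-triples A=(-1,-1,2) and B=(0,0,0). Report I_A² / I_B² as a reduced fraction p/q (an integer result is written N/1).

Same 1,1,2: normalisation and zero-m 3j drop out of the ratio.
A: Δ: 0! 2! 2! / 5! → 1/30; sum: t=0:+1/4 = 1/4; 3j²(1 1 2; -1 -1 2) = Δ·Π!·Σ² = 1/5  (sign +1)
B: Δ: 0! 2! 2! / 5! → 1/30; sum: t=0:+1/1 = 1/1; 3j²(1 1 2; 0 0 0) = Δ·Π!·Σ² = 2/15  (sign +1)
I_A²/I_B² = (1/5)/(2/15) = 3/2

3/2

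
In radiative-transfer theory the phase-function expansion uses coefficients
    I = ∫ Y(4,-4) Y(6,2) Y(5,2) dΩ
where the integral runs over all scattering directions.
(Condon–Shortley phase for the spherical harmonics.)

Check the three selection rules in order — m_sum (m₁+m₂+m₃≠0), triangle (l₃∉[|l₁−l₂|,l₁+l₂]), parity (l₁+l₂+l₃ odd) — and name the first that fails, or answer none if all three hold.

azimuthal sum: -4 + 2 + 2 = 0  ✓
2 ≤ 5 ≤ 10 (triangle on l)  ✓
L = 4 + 6 + 5 = 15 (odd)  ✗

parity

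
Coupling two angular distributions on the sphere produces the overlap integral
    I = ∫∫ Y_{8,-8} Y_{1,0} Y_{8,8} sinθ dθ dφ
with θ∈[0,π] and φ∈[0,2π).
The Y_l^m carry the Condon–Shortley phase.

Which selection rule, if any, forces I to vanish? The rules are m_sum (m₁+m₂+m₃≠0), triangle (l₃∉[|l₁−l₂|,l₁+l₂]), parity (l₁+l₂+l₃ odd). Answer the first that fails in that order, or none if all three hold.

parity

Σmᵢ = 0  ✓
l₃∈[|l₁−l₂|,l₁+l₂]=[7,9], have l₃=8  ✓
Σlᵢ = 17 ⇒ odd  ✗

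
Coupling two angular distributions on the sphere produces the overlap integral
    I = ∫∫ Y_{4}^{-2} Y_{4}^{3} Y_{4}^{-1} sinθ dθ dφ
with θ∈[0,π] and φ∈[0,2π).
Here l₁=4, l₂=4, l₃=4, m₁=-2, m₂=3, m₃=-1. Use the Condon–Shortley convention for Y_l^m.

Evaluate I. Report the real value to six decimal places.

-0.063661

Checks pass: Σm=0; 12 even; l₃=4∈[0,8].
(2·4+1)(2·4+1)(2·4+1) = 729
Δ: 4! 4! 4! / 13! → 1/450450
sum: t=0:+1/13824 t=1:−1/216 t=2:+1/64 t=3:−1/216 t=4:+1/13824 = 5/768
3j²(4 4 4; 0 0 0) = Δ·Π!·Σ² = 18/1001  (sign +1)
sum: t=3:−1/864 t=4:+1/576 = 1/1728
3j²(4 4 4; -2 3 -1) = Δ·Π!·Σ² = 5/1287  (sign -1)
combine: 4πI² = 729·18/1001·5/1287 = 7290/143143
take √, sign -1: I = -0.06366105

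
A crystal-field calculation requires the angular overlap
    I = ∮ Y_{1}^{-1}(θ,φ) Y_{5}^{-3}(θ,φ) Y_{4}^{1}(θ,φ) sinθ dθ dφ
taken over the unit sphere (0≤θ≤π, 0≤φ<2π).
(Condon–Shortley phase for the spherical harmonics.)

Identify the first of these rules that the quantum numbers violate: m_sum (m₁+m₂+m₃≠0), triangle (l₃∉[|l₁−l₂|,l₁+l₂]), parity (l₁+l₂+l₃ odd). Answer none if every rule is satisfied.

m_sum

Σmᵢ = -3  ✗
l₃∈[|l₁−l₂|,l₁+l₂]=[4,6], have l₃=4
Σlᵢ = 10 ⇒ even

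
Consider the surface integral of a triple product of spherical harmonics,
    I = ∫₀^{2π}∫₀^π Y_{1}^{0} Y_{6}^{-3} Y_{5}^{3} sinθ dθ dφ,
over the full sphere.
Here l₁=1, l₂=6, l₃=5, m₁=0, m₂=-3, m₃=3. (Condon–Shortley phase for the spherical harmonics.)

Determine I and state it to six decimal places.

m-sum 0 ✓  L=12 even ✓  5≤5≤7 ✓
Π(2lᵢ+1) = 3×13×11 = 429
triangle coeff Δ(1,6,5) = 1/858
Σ_t [1,1]: t=1:−1/14400 = -1/14400
(3j)²=6/143 [(1 6 5; 0 0 0)], sign=+1
Σ_t [1,1]: t=1:−1/80640 = -1/80640
(3j)²=9/286 [(1 6 5; 0 -3 3)], sign=-1
⇒ 4πI² = 81/143
I = (-1)√(81/143/(4π)) = -0.21230956

-0.212310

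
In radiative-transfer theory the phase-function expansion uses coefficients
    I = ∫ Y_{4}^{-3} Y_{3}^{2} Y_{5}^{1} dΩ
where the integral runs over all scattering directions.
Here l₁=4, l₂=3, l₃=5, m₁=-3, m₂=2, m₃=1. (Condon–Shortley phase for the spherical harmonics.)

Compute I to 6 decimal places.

0.160929

Rules hold: Σm=0, L=12 even, 1≤5≤7.
N = 9·7·11 = 693
Δ = 2!·6!·4!/13! = 1/180180
Racah Σ t=0..2: t=0:+1/576 t=1:−1/144 t=2:+1/576 = -1/288
⇒ 3j(4 3 5; 0 0 0)² = 20/1001, sgn +1
Racah Σ t=1..2: t=1:−1/17280 t=2:+1/1440 = 11/17280
⇒ 3j(4 3 5; -3 2 1)² = 11/468, sgn +1
4πI² = N·(3j₀)²·(3jₘ)² = 55/169
I = +1·√(0.325444/4π) = 0.16092854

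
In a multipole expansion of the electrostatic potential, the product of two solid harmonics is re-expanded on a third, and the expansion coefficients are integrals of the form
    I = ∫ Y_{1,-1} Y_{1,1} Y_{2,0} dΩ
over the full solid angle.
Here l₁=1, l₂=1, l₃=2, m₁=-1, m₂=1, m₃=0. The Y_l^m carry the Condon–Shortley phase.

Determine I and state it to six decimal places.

Rules hold: Σm=0, L=4 even, 0≤2≤2.
N = 3·3·5 = 45
Δ = 0!·2!·2!/5! = 1/30
Racah Σ t=0..0: t=0:+1/1 = 1/1
⇒ 3j(1 1 2; 0 0 0)² = 2/15, sgn +1
Racah Σ t=0..0: t=0:+1/4 = 1/4
⇒ 3j(1 1 2; -1 1 0)² = 1/30, sgn +1
4πI² = N·(3j₀)²·(3jₘ)² = 1/5
I = +1·√(0.2/4π) = 0.12615663

0.126157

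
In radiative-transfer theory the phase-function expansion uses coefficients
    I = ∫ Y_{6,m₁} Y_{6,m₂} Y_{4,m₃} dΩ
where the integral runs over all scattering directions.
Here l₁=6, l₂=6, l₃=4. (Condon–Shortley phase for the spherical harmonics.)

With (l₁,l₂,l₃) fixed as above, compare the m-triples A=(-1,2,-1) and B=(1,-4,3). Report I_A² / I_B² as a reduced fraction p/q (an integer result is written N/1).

2809/5250

l's match ⇒ only the (l;m) 3-j factors differ between A and B.
A: triangle coeff Δ(6,6,4) = 1/15315300; Σ_t [4,7]: t=4:+1/82944 t=5:−1/17280 t=6:+1/34560 t=7:−1/725760 = -53/2903040; (3j)²=2809/306306 [(6 6 4; -1 2 -1)], sign=+1
B: triangle coeff Δ(6,6,4) = 1/15315300; Σ_t [1,2]: t=1:−1/725760 t=2:+1/207360 = 1/290304; (3j)²=125/7293 [(6 6 4; 1 -4 3)], sign=-1
I_A²/I_B² = (2809/306306)/(125/7293) = 2809/5250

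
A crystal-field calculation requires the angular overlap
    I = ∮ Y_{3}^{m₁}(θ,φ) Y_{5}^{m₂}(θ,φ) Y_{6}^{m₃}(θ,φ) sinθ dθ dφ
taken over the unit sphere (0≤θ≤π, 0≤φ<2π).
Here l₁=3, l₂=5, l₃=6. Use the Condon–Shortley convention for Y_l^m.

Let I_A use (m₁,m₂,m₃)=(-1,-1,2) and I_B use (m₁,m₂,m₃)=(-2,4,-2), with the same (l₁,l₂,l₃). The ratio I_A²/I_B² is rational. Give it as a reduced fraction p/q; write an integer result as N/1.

14/15

l's match ⇒ only the (l;m) 3-j factors differ between A and B.
A: triangle coeff Δ(3,5,6) = 1/675675; Σ_t [0,2]: t=0:+1/27648 t=1:−1/4320 t=2:+1/11520 = -1/9216; (3j)²=2/143 [(3 5 6; -1 -1 2)], sign=-1
B: triangle coeff Δ(3,5,6) = 1/675675; Σ_t [1,2]: t=1:−1/967680 t=2:+1/60480 = 1/64512; (3j)²=15/1001 [(3 5 6; -2 4 -2)], sign=+1
I_A²/I_B² = (2/143)/(15/1001) = 14/15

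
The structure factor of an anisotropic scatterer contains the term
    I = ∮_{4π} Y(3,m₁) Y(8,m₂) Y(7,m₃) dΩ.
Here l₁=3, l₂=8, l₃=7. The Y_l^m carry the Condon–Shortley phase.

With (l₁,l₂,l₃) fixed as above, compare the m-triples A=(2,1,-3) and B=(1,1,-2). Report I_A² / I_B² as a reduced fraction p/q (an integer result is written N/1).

6125/529

Same 3,8,7: normalisation and zero-m 3j drop out of the ratio.
A: Δ: 4! 2! 12! / 19! → 1/5290740; sum: t=0:+1/52254720 t=1:−1/11612160 = -1/14929920; 3j²(3 8 7; 2 1 -3) = Δ·Π!·Σ² = 1225/75582  (sign -1)
B: Δ: 4! 2! 12! / 19! → 1/5290740; sum: t=0:+1/104509440 t=1:−1/5806080 t=2:+1/4838400 = 23/522547200; 3j²(3 8 7; 1 1 -2) = Δ·Π!·Σ² = 529/377910  (sign -1)
I_A²/I_B² = (1225/75582)/(529/377910) = 6125/529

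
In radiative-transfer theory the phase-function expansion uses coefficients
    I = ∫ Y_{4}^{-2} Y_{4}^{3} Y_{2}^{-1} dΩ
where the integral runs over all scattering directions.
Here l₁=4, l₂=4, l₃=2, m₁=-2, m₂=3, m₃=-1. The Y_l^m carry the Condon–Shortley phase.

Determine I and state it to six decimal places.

-0.187702

m-sum 0 ✓  L=10 even ✓  0≤2≤8 ✓
Π(2lᵢ+1) = 9×9×5 = 405
triangle coeff Δ(4,4,2) = 1/13860
Σ_t [2,4]: t=2:+1/192 t=3:−1/36 t=4:+1/192 = -5/288
(3j)²=20/693 [(4 4 2; 0 0 0)], sign=-1
Σ_t [5,6]: t=5:−1/240 t=6:+1/1440 = -1/288
(3j)²=5/132 [(4 4 2; -2 3 -1)], sign=+1
⇒ 4πI² = 375/847
I = (-1)√(375/847/(4π)) = -0.18770204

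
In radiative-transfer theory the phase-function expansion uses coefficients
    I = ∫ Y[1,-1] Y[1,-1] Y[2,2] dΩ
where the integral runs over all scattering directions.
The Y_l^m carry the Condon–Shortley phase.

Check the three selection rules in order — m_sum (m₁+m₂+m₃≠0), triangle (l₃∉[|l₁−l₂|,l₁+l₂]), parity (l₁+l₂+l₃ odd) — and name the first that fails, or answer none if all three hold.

Σmᵢ = 0  ✓
l₃∈[|l₁−l₂|,l₁+l₂]=[0,2], have l₃=2  ✓
Σlᵢ = 4 ⇒ even  ✓

none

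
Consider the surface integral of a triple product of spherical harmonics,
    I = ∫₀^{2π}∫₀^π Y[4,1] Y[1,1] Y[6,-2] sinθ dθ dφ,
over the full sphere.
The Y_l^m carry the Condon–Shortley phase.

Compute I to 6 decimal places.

0.000000

l₃=6 ∉ [3,5] — triangle fails ⇒ I = 0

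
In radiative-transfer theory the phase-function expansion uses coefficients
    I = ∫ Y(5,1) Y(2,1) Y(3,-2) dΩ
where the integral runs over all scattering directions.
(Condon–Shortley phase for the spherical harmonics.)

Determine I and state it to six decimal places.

m-sum 0 ✓  L=10 even ✓  3≤3≤7 ✓
Π(2lᵢ+1) = 11×5×7 = 385
triangle coeff Δ(5,2,3) = 1/2310
Σ_t [2,2]: t=2:+1/144 = 1/144
(3j)²=10/231 [(5 2 3; 0 0 0)], sign=-1
Σ_t [3,3]: t=3:−1/720 = -1/720
(3j)²=4/385 [(5 2 3; 1 1 -2)], sign=+1
⇒ 4πI² = 40/231
I = (-1)√(40/231/(4π)) = -0.11738675

-0.117387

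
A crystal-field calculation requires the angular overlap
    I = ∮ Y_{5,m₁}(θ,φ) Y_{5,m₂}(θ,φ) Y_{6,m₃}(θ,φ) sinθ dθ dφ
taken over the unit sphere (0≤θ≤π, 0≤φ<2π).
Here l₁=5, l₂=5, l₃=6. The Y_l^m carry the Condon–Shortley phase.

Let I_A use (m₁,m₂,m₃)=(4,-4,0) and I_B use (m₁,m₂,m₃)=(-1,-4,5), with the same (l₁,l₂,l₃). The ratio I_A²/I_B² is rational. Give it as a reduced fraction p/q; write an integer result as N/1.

256/297

Same 5,5,6: normalisation and zero-m 3j drop out of the ratio.
A: Δ: 4! 6! 6! / 17! → 1/28588560; sum: t=0:+1/345600 t=1:−1/3110400 = 1/388800; 3j²(5 5 6; 4 -4 0) = Δ·Π!·Σ² = 192/12155  (sign +1)
B: Δ: 4! 6! 6! / 17! → 1/28588560; sum: t=0:+1/2073600 t=1:−1/518400 = -1/691200; 3j²(5 5 6; -1 -4 5) = Δ·Π!·Σ² = 81/4420  (sign +1)
I_A²/I_B² = (192/12155)/(81/4420) = 256/297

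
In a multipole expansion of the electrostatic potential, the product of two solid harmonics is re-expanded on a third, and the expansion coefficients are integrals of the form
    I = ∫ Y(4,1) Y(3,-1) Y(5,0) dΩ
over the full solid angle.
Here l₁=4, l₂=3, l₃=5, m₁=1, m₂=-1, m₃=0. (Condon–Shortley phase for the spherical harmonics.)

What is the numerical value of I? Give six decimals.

Checks pass: Σm=0; 12 even; l₃=5∈[1,7].
(2·4+1)(2·3+1)(2·5+1) = 693
Δ: 2! 6! 4! / 13! → 1/180180
sum: t=0:+1/576 t=1:−1/144 t=2:+1/576 = -1/288
3j²(4 3 5; 0 0 0) = Δ·Π!·Σ² = 20/1001  (sign +1)
sum: t=0:+1/288 t=1:−1/288 t=2:+1/5760 = 1/5760
3j²(4 3 5; 1 -1 0) = Δ·Π!·Σ² = 1/12012  (sign -1)
combine: 4πI² = 693·20/1001·1/12012 = 15/13013
take √, sign -1: I = -0.00957750

-0.009577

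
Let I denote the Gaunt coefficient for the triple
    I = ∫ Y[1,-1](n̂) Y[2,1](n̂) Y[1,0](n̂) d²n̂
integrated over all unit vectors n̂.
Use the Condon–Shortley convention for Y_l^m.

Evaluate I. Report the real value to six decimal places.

-0.218510

m-sum 0 ✓  L=4 even ✓  1≤1≤3 ✓
Π(2lᵢ+1) = 3×5×3 = 45
triangle coeff Δ(1,2,1) = 1/30
Σ_t [1,1]: t=1:−1/1 = -1/1
(3j)²=2/15 [(1 2 1; 0 0 0)], sign=+1
Σ_t [2,2]: t=2:+1/2 = 1/2
(3j)²=1/10 [(1 2 1; -1 1 0)], sign=-1
⇒ 4πI² = 3/5
I = (-1)√(3/5/(4π)) = -0.21850969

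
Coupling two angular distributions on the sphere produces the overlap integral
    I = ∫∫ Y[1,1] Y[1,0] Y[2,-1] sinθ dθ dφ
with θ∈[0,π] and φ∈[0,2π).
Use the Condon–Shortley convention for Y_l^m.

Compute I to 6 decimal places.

-0.218510

m-sum 0 ✓  L=4 even ✓  0≤2≤2 ✓
Π(2lᵢ+1) = 3×3×5 = 45
triangle coeff Δ(1,1,2) = 1/30
Σ_t [0,0]: t=0:+1/1 = 1/1
(3j)²=2/15 [(1 1 2; 0 0 0)], sign=+1
Σ_t [0,0]: t=0:+1/2 = 1/2
(3j)²=1/10 [(1 1 2; 1 0 -1)], sign=-1
⇒ 4πI² = 3/5
I = (-1)√(3/5/(4π)) = -0.21850969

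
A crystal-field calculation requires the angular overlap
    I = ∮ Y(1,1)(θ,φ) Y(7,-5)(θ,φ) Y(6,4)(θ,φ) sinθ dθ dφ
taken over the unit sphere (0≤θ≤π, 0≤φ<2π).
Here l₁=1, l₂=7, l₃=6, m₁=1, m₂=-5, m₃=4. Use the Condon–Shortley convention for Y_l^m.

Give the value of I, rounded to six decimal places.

Checks pass: Σm=0; 14 even; l₃=6∈[6,8].
(2·1+1)(2·7+1)(2·6+1) = 585
Δ: 2! 0! 12! / 15! → 1/1365
sum: t=1:−1/518400 = -1/518400
3j²(1 7 6; 0 0 0) = Δ·Π!·Σ² = 7/195  (sign -1)
sum: t=0:+1/14515200 = 1/14515200
3j²(1 7 6; 1 -5 4) = Δ·Π!·Σ² = 22/455  (sign +1)
combine: 4πI² = 585·7/195·22/455 = 66/65
take √, sign -1: I = -0.28425647

-0.284256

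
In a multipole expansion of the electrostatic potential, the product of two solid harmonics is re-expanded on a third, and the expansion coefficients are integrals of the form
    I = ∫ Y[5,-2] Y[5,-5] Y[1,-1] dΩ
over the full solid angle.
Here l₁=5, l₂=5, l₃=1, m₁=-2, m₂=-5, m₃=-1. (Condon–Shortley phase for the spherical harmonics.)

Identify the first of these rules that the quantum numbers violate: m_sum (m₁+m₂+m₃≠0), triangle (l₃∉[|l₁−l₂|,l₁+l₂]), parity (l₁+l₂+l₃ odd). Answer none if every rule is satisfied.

m_sum

m₁+m₂+m₃ = -2 − 5 − 1 = -8  ✗
triangle: |5−5|=0 ≤ l₃=1 ≤ 5+5=10
parity: l₁+l₂+l₃ = 11 is odd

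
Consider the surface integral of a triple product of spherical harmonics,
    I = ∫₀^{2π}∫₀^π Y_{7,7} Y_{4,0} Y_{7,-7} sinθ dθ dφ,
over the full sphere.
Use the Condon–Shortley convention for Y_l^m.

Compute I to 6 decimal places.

-0.165065

Checks pass: Σm=0; 18 even; l₃=7∈[3,11].
(2·7+1)(2·4+1)(2·7+1) = 2025
Δ: 4! 10! 4! / 19! → 1/58198140
sum: t=0:+1/17418240 t=1:−1/622080 t=2:+1/230400 t=3:−1/622080 t=4:+1/17418240 = 1/806400
3j²(7 4 7; 0 0 0) = Δ·Π!·Σ² = 2268/230945  (sign -1)
sum: t=0:+1/2090188800 = 1/2090188800
3j²(7 4 7; 7 0 -7) = Δ·Π!·Σ² = 1001/58140  (sign +1)
combine: 4πI² = 2025·2268/230945·1001/58140 = 35721/104329
take √, sign -1: I = -0.16506475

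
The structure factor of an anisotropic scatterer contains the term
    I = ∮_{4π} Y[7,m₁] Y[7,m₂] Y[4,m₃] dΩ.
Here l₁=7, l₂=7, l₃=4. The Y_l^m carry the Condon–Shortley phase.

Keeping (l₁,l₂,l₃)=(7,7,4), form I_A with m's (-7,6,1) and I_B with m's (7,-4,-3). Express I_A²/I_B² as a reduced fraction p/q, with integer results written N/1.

26/7

Shared (l₁,l₂,l₃)=(7,7,4): N and (l;000)² cancel in I_A²/I_B².
A: Δ = 10!·4!·4!/19! = 1/58198140; Racah Σ t=10..10: t=10:+1/522547200 = 1/522547200; ⇒ 3j(7 7 4; -7 6 1)² = 143/5814, sgn -1
B: Δ = 10!·4!·4!/19! = 1/58198140; Racah Σ t=0..0: t=0:+1/522547200 = 1/522547200; ⇒ 3j(7 7 4; 7 -4 -3)² = 77/11628, sgn -1
I_A²/I_B² = (143/5814)/(77/11628) = 26/7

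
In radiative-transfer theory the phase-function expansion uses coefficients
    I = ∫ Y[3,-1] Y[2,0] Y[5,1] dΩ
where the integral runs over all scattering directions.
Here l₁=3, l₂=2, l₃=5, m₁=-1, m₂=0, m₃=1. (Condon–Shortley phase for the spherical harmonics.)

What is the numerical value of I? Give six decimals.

-0.227318

Rules hold: Σm=0, L=10 even, 1≤5≤5.
N = 7·5·11 = 385
Δ = 0!·6!·4!/11! = 1/2310
Racah Σ t=0..0: t=0:+1/144 = 1/144
⇒ 3j(3 2 5; 0 0 0)² = 10/231, sgn -1
Racah Σ t=0..0: t=0:+1/192 = 1/192
⇒ 3j(3 2 5; -1 0 1)² = 3/77, sgn +1
4πI² = N·(3j₀)²·(3jₘ)² = 50/77
I = -1·√(0.649351/4π) = -0.22731846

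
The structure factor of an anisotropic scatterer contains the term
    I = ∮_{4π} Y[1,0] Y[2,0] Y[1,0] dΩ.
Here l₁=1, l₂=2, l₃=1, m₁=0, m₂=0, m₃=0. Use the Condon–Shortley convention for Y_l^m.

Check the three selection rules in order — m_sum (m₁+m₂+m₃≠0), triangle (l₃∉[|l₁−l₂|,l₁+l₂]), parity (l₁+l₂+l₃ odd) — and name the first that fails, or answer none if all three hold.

Σmᵢ = 0  ✓
l₃∈[|l₁−l₂|,l₁+l₂]=[1,3], have l₃=1  ✓
Σlᵢ = 4 ⇒ even  ✓

none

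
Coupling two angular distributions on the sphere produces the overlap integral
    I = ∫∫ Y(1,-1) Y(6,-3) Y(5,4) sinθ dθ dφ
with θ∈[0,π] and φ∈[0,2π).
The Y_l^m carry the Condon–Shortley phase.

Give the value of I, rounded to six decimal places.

-0.070770

Rules hold: Σm=0, L=12 even, 5≤5≤7.
N = 3·13·11 = 429
Δ = 2!·0!·10!/13! = 1/858
Racah Σ t=1..1: t=1:−1/14400 = -1/14400
⇒ 3j(1 6 5; 0 0 0)² = 6/143, sgn +1
Racah Σ t=2..2: t=2:+1/725760 = 1/725760
⇒ 3j(1 6 5; -1 -3 4)² = 1/286, sgn -1
4πI² = N·(3j₀)²·(3jₘ)² = 9/143
I = -1·√(0.0629371/4π) = -0.07076985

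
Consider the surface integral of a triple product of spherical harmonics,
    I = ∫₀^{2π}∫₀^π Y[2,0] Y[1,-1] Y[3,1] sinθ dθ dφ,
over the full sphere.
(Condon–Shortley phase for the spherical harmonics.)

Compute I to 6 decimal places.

Checks pass: Σm=0; 6 even; l₃=3∈[1,3].
(2·2+1)(2·1+1)(2·3+1) = 105
Δ: 0! 4! 2! / 7! → 1/105
sum: t=0:+1/4 = 1/4
3j²(2 1 3; 0 0 0) = Δ·Π!·Σ² = 3/35  (sign -1)
sum: t=0:+1/8 = 1/8
3j²(2 1 3; 0 -1 1) = Δ·Π!·Σ² = 2/35  (sign +1)
combine: 4πI² = 105·3/35·2/35 = 18/35
take √, sign -1: I = -0.20230066

-0.202301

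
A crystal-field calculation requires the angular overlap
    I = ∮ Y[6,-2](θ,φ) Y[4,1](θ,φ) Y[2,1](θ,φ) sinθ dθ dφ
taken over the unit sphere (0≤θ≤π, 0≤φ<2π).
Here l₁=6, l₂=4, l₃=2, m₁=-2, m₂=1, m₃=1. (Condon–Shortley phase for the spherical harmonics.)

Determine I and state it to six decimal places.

Checks pass: Σm=0; 12 even; l₃=2∈[2,10].
(2·6+1)(2·4+1)(2·2+1) = 585
Δ: 8! 4! 0! / 13! → 1/6435
sum: t=4:+1/2304 = 1/2304
3j²(6 4 2; 0 0 0) = Δ·Π!·Σ² = 5/143  (sign +1)
sum: t=5:−1/4320 = -1/4320
3j²(6 4 2; -2 1 1) = Δ·Π!·Σ² = 224/6435  (sign +1)
combine: 4πI² = 585·5/143·224/6435 = 1120/1573
take √, sign +1: I = 0.23803440

0.238034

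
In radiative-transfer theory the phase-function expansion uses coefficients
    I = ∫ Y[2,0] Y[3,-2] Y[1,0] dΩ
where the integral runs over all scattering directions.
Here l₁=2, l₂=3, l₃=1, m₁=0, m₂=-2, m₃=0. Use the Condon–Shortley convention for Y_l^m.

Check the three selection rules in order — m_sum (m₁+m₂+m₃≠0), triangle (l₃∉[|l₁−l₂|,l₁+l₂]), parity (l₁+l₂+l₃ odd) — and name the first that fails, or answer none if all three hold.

m_sum

m₁+m₂+m₃ = 0 − 2 + 0 = -2  ✗
triangle: |2−3|=1 ≤ l₃=1 ≤ 2+3=5
parity: l₁+l₂+l₃ = 6 is even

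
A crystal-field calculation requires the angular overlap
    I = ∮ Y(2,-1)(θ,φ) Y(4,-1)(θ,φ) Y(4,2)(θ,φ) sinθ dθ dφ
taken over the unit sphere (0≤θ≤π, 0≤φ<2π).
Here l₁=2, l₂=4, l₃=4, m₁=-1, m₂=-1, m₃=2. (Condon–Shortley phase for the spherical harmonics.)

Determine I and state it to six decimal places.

0.127700

Checks pass: Σm=0; 10 even; l₃=4∈[2,6].
(2·2+1)(2·4+1)(2·4+1) = 405
Δ: 2! 2! 6! / 11! → 1/13860
sum: t=0:+1/192 t=1:−1/36 t=2:+1/192 = -5/288
3j²(2 4 4; 0 0 0) = Δ·Π!·Σ² = 20/693  (sign -1)
sum: t=1:−1/96 t=2:+1/240 = -1/160
3j²(2 4 4; -1 -1 2) = Δ·Π!·Σ² = 27/1540  (sign -1)
combine: 4πI² = 405·20/693·27/1540 = 1215/5929
take √, sign +1: I = 0.12770047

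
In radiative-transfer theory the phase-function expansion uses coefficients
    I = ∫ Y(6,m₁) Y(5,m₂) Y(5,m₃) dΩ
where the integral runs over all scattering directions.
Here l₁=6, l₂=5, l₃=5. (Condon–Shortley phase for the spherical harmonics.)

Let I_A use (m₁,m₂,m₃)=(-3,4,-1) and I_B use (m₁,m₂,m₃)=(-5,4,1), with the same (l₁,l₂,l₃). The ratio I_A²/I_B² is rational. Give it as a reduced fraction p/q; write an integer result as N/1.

5/297

l's match ⇒ only the (l;m) 3-j factors differ between A and B.
A: triangle coeff Δ(6,5,5) = 1/28588560; Σ_t [5,6]: t=5:−1/138240 t=6:+1/155520 = -1/1244160; (3j)²=3/9724 [(6 5 5; -3 4 -1)], sign=-1
B: triangle coeff Δ(6,5,5) = 1/28588560; Σ_t [5,6]: t=5:−1/2073600 t=6:+1/518400 = 1/691200; (3j)²=81/4420 [(6 5 5; -5 4 1)], sign=+1
I_A²/I_B² = (3/9724)/(81/4420) = 5/297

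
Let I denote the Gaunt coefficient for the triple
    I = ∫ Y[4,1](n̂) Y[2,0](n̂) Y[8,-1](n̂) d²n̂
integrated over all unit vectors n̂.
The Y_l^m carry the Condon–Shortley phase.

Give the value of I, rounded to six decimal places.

l₃=8 ∉ [2,6] — triangle fails ⇒ I = 0

0.000000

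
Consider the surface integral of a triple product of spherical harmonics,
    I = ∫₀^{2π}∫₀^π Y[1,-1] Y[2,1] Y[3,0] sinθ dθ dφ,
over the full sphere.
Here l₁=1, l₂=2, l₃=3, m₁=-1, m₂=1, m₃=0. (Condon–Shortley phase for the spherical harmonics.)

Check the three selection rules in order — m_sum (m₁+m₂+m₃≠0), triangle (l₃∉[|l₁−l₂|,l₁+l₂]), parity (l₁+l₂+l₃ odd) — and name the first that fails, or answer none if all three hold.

none

Σmᵢ = 0  ✓
l₃∈[|l₁−l₂|,l₁+l₂]=[1,3], have l₃=3  ✓
Σlᵢ = 6 ⇒ even  ✓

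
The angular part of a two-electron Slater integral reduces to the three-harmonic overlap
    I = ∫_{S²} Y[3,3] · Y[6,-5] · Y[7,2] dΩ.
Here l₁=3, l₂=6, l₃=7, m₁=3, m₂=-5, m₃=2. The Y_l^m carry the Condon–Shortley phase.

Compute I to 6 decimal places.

-0.055070

Rules hold: Σm=0, L=16 even, 3≤7≤9.
N = 7·13·15 = 1365
Δ = 2!·4!·10!/17! = 1/2042040
Racah Σ t=0..2: t=0:+1/207360 t=1:−1/57600 t=2:+1/207360 = -1/129600
⇒ 3j(3 6 7; 0 0 0)² = 168/12155, sgn +1
Racah Σ t=0..0: t=0:+1/17418240 = 1/17418240
⇒ 3j(3 6 7; 3 -5 2)² = 25/12376, sgn -1
4πI² = N·(3j₀)²·(3jₘ)² = 1575/41327
I = -1·√(0.0381107/4π) = -0.05507042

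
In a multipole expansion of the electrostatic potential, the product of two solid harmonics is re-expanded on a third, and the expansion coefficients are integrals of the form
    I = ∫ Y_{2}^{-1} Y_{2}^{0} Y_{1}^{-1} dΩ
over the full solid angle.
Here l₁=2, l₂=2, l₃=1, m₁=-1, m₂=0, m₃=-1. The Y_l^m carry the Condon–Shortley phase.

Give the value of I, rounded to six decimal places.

m-sum = -1 + 0 − 1 = -2 ≠ 0 ⇒ I = 0

0.000000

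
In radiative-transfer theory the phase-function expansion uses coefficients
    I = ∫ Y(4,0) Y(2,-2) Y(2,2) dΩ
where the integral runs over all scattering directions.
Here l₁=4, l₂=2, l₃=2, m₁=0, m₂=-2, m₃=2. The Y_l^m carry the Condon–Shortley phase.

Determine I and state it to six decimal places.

Rules hold: Σm=0, L=8 even, 2≤2≤6.
N = 9·5·5 = 225
Δ = 4!·4!·0!/9! = 1/630
Racah Σ t=2..2: t=2:+1/16 = 1/16
⇒ 3j(4 2 2; 0 0 0)² = 2/35, sgn +1
Racah Σ t=0..0: t=0:+1/576 = 1/576
⇒ 3j(4 2 2; 0 -2 2)² = 1/630, sgn +1
4πI² = N·(3j₀)²·(3jₘ)² = 1/49
I = +1·√(0.0204082/4π) = 0.04029926

0.040299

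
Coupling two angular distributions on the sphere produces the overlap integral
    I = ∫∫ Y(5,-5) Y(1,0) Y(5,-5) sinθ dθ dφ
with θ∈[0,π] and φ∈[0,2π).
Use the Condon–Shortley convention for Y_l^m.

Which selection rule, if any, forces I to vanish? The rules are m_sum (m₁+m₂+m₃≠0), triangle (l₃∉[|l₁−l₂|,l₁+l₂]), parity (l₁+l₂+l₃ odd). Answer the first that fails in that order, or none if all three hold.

m_sum

Σmᵢ = -10  ✗
l₃∈[|l₁−l₂|,l₁+l₂]=[4,6], have l₃=5
Σlᵢ = 11 ⇒ odd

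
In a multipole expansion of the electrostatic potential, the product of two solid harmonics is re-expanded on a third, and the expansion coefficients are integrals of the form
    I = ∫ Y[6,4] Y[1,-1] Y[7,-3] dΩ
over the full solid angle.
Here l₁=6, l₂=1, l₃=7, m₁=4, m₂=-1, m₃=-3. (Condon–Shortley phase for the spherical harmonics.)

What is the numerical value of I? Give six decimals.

Checks pass: Σm=0; 14 even; l₃=7∈[5,7].
(2·6+1)(2·1+1)(2·7+1) = 585
Δ: 0! 12! 2! / 15! → 1/1365
sum: t=0:+1/518400 = 1/518400
3j²(6 1 7; 0 0 0) = Δ·Π!·Σ² = 7/195  (sign -1)
sum: t=0:+1/14515200 = 1/14515200
3j²(6 1 7; 4 -1 -3) = Δ·Π!·Σ² = 2/455  (sign +1)
combine: 4πI² = 585·7/195·2/455 = 6/65
take √, sign -1: I = -0.08570655

-0.085707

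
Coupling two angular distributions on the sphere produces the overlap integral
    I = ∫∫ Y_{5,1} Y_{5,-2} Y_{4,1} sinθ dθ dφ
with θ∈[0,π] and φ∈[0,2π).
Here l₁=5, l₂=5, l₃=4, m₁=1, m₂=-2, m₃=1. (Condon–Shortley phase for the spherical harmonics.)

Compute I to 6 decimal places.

0.128377

Checks pass: Σm=0; 14 even; l₃=4∈[0,10].
(2·5+1)(2·5+1)(2·4+1) = 1089
Δ: 6! 4! 4! / 15! → 1/3153150
sum: t=1:−1/69120 t=2:+1/1728 t=3:−1/576 t=4:+1/1728 t=5:−1/69120 = -7/11520
3j²(5 5 4; 0 0 0) = Δ·Π!·Σ² = 2/143  (sign -1)
sum: t=0:+1/103680 t=1:−1/2880 t=2:+1/1152 t=3:−1/5184 = 7/20736
3j²(5 5 4; 1 -2 1) = Δ·Π!·Σ² = 35/2574  (sign -1)
combine: 4πI² = 1089·2/143·35/2574 = 35/169
take √, sign +1: I = 0.12837656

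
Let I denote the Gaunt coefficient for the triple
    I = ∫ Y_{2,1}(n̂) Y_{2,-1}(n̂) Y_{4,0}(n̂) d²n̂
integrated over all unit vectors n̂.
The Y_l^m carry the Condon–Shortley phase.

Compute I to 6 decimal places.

Checks pass: Σm=0; 8 even; l₃=4∈[0,4].
(2·2+1)(2·2+1)(2·4+1) = 225
Δ: 0! 4! 4! / 9! → 1/630
sum: t=0:+1/16 = 1/16
3j²(2 2 4; 0 0 0) = Δ·Π!·Σ² = 2/35  (sign +1)
sum: t=0:+1/36 = 1/36
3j²(2 2 4; 1 -1 0) = Δ·Π!·Σ² = 8/315  (sign +1)
combine: 4πI² = 225·2/35·8/315 = 16/49
take √, sign +1: I = 0.16119702

0.161197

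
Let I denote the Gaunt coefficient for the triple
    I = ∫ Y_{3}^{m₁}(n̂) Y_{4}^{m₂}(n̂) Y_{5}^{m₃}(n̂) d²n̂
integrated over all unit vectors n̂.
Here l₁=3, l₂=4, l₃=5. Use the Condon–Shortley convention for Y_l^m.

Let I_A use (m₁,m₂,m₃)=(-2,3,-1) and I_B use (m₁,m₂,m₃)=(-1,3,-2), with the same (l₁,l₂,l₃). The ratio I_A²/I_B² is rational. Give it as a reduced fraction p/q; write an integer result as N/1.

605/686

Same 3,4,5: normalisation and zero-m 3j drop out of the ratio.
A: Δ: 2! 4! 6! / 13! → 1/180180; sum: t=1:−1/17280 t=2:+1/1440 = 11/17280; 3j²(3 4 5; -2 3 -1) = Δ·Π!·Σ² = 11/468  (sign +1)
B: Δ: 2! 4! 6! / 13! → 1/180180; sum: t=1:−1/4320 t=2:+1/960 = 7/8640; 3j²(3 4 5; -1 3 -2) = Δ·Π!·Σ² = 343/12870  (sign -1)
I_A²/I_B² = (11/468)/(343/12870) = 605/686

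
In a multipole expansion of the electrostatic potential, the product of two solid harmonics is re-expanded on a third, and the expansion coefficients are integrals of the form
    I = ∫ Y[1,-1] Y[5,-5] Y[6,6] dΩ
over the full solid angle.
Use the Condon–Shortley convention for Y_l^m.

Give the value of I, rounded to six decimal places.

Checks pass: Σm=0; 12 even; l₃=6∈[4,6].
(2·1+1)(2·5+1)(2·6+1) = 429
Δ: 0! 2! 10! / 13! → 1/858
sum: t=0:+1/14400 = 1/14400
3j²(1 5 6; 0 0 0) = Δ·Π!·Σ² = 6/143  (sign +1)
sum: t=0:+1/7257600 = 1/7257600
3j²(1 5 6; -1 -5 6) = Δ·Π!·Σ² = 1/13  (sign +1)
combine: 4πI² = 429·6/143·1/13 = 18/13
take √, sign +1: I = 0.33194004

0.331940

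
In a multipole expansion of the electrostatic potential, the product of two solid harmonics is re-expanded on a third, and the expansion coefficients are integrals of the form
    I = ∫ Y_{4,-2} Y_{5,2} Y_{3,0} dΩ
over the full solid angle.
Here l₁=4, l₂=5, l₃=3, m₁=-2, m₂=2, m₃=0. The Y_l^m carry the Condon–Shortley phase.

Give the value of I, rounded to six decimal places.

0.022664

Rules hold: Σm=0, L=12 even, 1≤3≤9.
N = 9·11·7 = 693
Δ = 6!·2!·4!/13! = 1/180180
Racah Σ t=2..4: t=2:+1/576 t=3:−1/144 t=4:+1/576 = -1/288
⇒ 3j(4 5 3; 0 0 0)² = 20/1001, sgn +1
Racah Σ t=4..6: t=4:+1/576 t=5:−1/480 t=6:+1/8640 = -1/4320
⇒ 3j(4 5 3; -2 2 0)² = 1/2145, sgn +1
4πI² = N·(3j₀)²·(3jₘ)² = 12/1859
I = +1·√(0.00645508/4π) = 0.02266449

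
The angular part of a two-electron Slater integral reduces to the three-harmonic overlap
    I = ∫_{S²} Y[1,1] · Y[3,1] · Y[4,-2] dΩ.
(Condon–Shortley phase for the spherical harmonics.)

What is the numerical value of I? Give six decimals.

0.238414

Checks pass: Σm=0; 8 even; l₃=4∈[2,4].
(2·1+1)(2·3+1)(2·4+1) = 189
Δ: 0! 2! 6! / 9! → 1/252
sum: t=0:+1/36 = 1/36
3j²(1 3 4; 0 0 0) = Δ·Π!·Σ² = 4/63  (sign +1)
sum: t=0:+1/96 = 1/96
3j²(1 3 4; 1 1 -2) = Δ·Π!·Σ² = 5/84  (sign +1)
combine: 4πI² = 189·4/63·5/84 = 5/7
take √, sign +1: I = 0.23841361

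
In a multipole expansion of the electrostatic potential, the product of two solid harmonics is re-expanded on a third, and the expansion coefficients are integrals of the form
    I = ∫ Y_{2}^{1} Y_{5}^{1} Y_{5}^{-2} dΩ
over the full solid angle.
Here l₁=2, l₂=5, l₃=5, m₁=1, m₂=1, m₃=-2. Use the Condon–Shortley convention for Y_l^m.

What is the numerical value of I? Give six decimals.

m-sum 0 ✓  L=12 even ✓  3≤5≤7 ✓
Π(2lᵢ+1) = 5×11×11 = 605
triangle coeff Δ(2,5,5) = 1/38610
Σ_t [0,2]: t=0:+1/2880 t=1:−1/576 t=2:+1/2880 = -1/960
(3j)²=10/429 [(2 5 5; 0 0 0)], sign=+1
Σ_t [0,1]: t=0:+1/2880 t=1:−1/1440 = -1/2880
(3j)²=7/715 [(2 5 5; 1 1 -2)], sign=+1
⇒ 4πI² = 70/507
I = (+1)√(70/507/(4π)) = 0.10481902

0.104819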